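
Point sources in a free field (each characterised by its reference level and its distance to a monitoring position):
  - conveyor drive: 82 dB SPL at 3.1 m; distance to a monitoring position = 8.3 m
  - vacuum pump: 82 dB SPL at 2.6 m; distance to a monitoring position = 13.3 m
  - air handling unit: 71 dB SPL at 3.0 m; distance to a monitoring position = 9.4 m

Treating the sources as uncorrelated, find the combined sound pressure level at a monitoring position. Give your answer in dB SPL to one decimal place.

First find each source's level at the receiver (point-source: −20·log₁₀(r/r_ref)), then combine on an intensity basis.
conveyor drive: 82 − 20·log₁₀(8.3/3.1) = 82 − 8.55 = 73.45 dB SPL.
vacuum pump: 82 − 20·log₁₀(13.3/2.6) = 82 − 14.18 = 67.82 dB SPL.
air handling unit: 71 − 20·log₁₀(9.4/3.0) = 71 − 9.92 = 61.08 dB SPL.
Σ 10^(L/10) = 2.945e+07 → L_total = 10·log₁₀(2.945e+07) = 74.69 dB SPL.

74.7 dB SPL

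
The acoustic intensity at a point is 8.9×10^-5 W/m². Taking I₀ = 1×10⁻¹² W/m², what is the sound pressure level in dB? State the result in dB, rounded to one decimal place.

79.5 dB

Dividing by I₀ shifts the exponent by 12: I/I₀ = 8.9×10^7.
L = 10·(0.9494 + 7) = 79.49 dB.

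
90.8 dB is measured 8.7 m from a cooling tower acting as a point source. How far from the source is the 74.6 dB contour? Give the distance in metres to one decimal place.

56.2 m

For a point source L₁ − L₂ = 20·log₁₀(r₂/r₁), so r₂ = r₁·10^((L₁−L₂)/20).
r₂ = 8.7·10^((90.8−74.6)/20) = 8.7·10^(16.2/20) = 56.17 m.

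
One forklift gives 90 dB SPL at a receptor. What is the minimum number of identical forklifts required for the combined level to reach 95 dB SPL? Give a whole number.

4

The shortfall is 95 − 90 = 5.0 dB, and N units add 10·log₁₀ N, so need 10·log₁₀ N ≥ 5.0.
N ≥ 10^(5.0/10) = 3.162, so N = 4.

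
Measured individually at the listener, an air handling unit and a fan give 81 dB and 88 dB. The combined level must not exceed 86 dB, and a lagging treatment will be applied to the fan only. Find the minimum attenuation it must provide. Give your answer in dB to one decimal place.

3.7 dB

Fixed contribution from the other source: Σ 10^(L/10) = 10^(81/10) = 1.259e+08 (81.00 dB).
To meet 86 dB overall, the treated fan may contribute at most 10^(86/10) − 1.259e+08 = 2.722e+08, i.e. 84.35 dB.
Required insertion loss = 88 − 84.35 = 3.65 dB.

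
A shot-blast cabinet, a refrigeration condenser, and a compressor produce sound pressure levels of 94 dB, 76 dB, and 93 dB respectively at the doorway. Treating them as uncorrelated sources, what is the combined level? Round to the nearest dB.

For uncorrelated sources the intensities add, so convert each level to linear form, sum, and take 10·log₁₀ of the total.
Σ 10^(L/10) = 10^(94/10) + 10^(76/10) + 10^(93/10) = 4.547e+09.
L_total = 10·log₁₀(4.547e+09) = 96.58 dB.

97 dB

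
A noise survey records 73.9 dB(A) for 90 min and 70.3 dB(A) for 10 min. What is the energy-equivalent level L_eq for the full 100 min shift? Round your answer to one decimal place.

73.6 dB(A)

The energy average is taken in the linear domain: L_eq = 10·log₁₀[(Σ tᵢ·10^(Lᵢ/10))/T], T = 100 min.
Σ tᵢ·10^(Lᵢ/10) = 90·10^(73.9/10) + 10·10^(70.3/10) = 2.316e+09.
L_eq = 10·log₁₀(2.316e+09/100) = 73.65 dB(A).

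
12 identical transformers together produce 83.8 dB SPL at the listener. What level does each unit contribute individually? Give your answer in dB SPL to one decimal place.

73.0 dB SPL

12 equal contributions raise the level by 10·log₁₀ 12 = 10.792 dB, so each unit alone gives 83.8 − 10.792.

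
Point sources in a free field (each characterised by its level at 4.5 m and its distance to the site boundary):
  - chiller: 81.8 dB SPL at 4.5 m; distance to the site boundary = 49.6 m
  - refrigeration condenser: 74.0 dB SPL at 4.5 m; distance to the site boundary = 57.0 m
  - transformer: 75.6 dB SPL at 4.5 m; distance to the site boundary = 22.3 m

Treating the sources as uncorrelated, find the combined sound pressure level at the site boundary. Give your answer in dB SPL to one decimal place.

Apply inverse-square spreading to bring every level to the receiver, then sum 10^(L/10).
chiller: 81.8 − 20·log₁₀(49.6/4.5) = 81.8 − 20.85 = 60.95 dB SPL.
refrigeration condenser: 74.0 − 20·log₁₀(57.0/4.5) = 74.0 − 22.05 = 51.95 dB SPL.
transformer: 75.6 − 20·log₁₀(22.3/4.5) = 75.6 − 13.90 = 61.70 dB SPL.
Σ 10^(L/10) = 2.881e+06 → L_total = 10·log₁₀(2.881e+06) = 64.60 dB SPL.

64.6 dB SPL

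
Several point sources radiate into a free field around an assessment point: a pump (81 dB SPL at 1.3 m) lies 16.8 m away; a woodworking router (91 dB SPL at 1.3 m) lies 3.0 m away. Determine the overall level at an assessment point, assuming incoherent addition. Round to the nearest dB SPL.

Propagate each source to the receiver with L = L_ref − 20·log₁₀(r/r_ref), then add intensities.
pump: 81 − 20·log₁₀(16.8/1.3) = 81 − 22.23 = 58.77 dB SPL.
woodworking router: 91 − 20·log₁₀(3.0/1.3) = 91 − 7.26 = 83.74 dB SPL.
Σ 10^(L/10) = 2.372e+08 → L_total = 10·log₁₀(2.372e+08) = 83.75 dB SPL.

84 dB SPL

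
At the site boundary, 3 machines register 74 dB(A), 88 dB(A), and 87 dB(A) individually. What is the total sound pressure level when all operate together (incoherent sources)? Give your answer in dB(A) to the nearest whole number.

91 dB(A)

For uncorrelated sources the intensities add, so convert each level to linear form, sum, and take 10·log₁₀ of the total.
Σ 10^(L/10) = 10^(74/10) + 10^(88/10) + 10^(87/10) = 1.157e+09.
L_total = 10·log₁₀(1.157e+09) = 90.63 dB(A).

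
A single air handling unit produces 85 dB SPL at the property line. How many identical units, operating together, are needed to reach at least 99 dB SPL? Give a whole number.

N identical sources give L₁ + 10·log₁₀ N, so require 10·log₁₀ N ≥ 99 − 85 = 14.0 dB.
N ≥ 10^(14.0/10) = 25.119, so N = 26.

26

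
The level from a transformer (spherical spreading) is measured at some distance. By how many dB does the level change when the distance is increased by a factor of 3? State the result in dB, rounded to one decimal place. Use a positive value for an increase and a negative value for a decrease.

-9.5 dB

A point source loses 6 dB per doubling of distance; generally ΔL = −20·log₁₀(r₂/r₁).
ΔL = −20·log₁₀(3) = -9.54 dB.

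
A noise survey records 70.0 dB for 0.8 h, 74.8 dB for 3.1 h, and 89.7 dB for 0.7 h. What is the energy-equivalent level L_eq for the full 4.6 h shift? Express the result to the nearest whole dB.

L_eq = 10·log₁₀[(1/T)·Σ tᵢ·10^(Lᵢ/10)] with T = 4.6 h.
Σ tᵢ·10^(Lᵢ/10) = 0.8·10^(70.0/10) + 3.1·10^(74.8/10) + 0.7·10^(89.7/10) = 7.549e+08.
L_eq = 10·log₁₀(7.549e+08/4.6) = 82.15 dB.

82 dB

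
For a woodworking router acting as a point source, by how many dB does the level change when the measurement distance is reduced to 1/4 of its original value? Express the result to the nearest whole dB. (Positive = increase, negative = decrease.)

Point-source spreading: ΔL = −20·log₁₀(r₂/r₁).
ΔL = −20·log₁₀(0.25) = +12.04 dB.

+12 dB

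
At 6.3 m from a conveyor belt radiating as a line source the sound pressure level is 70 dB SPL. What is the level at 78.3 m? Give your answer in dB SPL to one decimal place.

59.1 dB SPL

Line-source attenuation: ΔL = 10·log₁₀(r₂/r₁) = 10·log₁₀(78.3/6.3) = 10.944 dB.
L₂ = 70 − 10·log₁₀(78.3/6.3) = 70 − 10.944 = 59.06 dB SPL.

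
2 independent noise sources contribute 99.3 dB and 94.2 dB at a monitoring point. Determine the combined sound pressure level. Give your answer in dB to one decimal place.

For uncorrelated sources the intensities add, so convert each level to linear form, sum, and take 10·log₁₀ of the total.
Σ 10^(L/10) = 10^(99.3/10) + 10^(94.2/10) = 1.114e+10.
L_total = 10·log₁₀(1.114e+10) = 100.47 dB.

100.5 dB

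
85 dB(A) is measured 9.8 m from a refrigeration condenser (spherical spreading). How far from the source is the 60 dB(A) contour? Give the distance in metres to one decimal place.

For a point source L₁ − L₂ = 20·log₁₀(r₂/r₁), so r₂ = r₁·10^((L₁−L₂)/20).
r₂ = 9.8·10^((85−60)/20) = 9.8·10^(25.0/20) = 174.27 m.

174.3 m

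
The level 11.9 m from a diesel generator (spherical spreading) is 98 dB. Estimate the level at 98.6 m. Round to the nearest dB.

80 dB

Spherical spreading from a point source gives a 20·log₁₀(r₂/r₁) drop.
L₂ = 98 − 20·log₁₀(98.6/11.9) = 98 − 18.367 = 79.63 dB.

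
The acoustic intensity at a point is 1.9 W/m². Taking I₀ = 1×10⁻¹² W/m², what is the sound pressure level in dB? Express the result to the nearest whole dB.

123 dB

Dividing by I₀ shifts the exponent by 12: I/I₀ = 1.9×10^12.
L = 10·(0.2788 + 12) = 122.79 dB.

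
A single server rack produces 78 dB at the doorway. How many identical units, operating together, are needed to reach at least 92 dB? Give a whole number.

N identical sources give L₁ + 10·log₁₀ N, so require 10·log₁₀ N ≥ 92 − 78 = 14.0 dB.
N ≥ 10^(14.0/10) = 25.119, so N = 26.

26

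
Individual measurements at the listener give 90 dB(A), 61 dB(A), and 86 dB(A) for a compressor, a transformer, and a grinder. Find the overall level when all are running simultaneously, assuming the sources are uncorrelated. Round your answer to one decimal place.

91.5 dB(A)

For uncorrelated sources the intensities add, so convert each level to linear form, sum, and take 10·log₁₀ of the total.
Σ 10^(L/10) = 10^(90/10) + 10^(61/10) + 10^(86/10) = 1.399e+09.
L_total = 10·log₁₀(1.399e+09) = 91.46 dB(A).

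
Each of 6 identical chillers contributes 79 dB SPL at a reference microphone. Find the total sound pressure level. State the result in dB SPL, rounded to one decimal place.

With 6 equal, uncorrelated contributions the intensity is 6× that of one unit, giving a rise of 10·log₁₀ 6.
L_total = 79 + 10·log₁₀(6) = 79 + 7.782 = 86.78 dB SPL.

86.8 dB SPL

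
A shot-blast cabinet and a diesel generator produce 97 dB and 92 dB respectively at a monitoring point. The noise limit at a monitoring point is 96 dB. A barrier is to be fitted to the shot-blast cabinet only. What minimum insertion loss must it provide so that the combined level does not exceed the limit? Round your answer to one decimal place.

3.2 dB

The untreated sources together contribute 10^(92/10) = 1.585e+09, i.e. 92.00 dB.
The limit corresponds to 10^(96/10) = 3.981e+09; subtracting the fixed part leaves 2.396e+09 for the shot-blast cabinet, i.e. 93.80 dB.
Required insertion loss = 97 − 93.80 = 3.20 dB.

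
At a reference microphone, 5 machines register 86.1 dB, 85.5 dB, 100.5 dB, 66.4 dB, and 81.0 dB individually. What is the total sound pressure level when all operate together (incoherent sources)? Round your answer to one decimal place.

100.8 dB

Incoherent sources combine by intensity addition: L_total = 10·log₁₀(Σ 10^(L_i/10)).
Σ 10^(L/10) = 10^(86.1/10) + 10^(85.5/10) + 10^(100.5/10) + 10^(66.4/10) + 10^(81.0/10) = 1.211e+10.
L_total = 10·log₁₀(1.211e+10) = 100.83 dB.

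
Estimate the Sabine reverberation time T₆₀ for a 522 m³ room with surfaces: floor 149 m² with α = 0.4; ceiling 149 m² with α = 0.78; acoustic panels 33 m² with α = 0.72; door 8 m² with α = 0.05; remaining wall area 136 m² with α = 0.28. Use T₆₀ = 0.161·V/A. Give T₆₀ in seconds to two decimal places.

0.35 s

Summing Sᵢαᵢ: 149·0.4 + 149·0.78 + 33·0.72 + 8·0.05 + 136·0.28 = 238.06 m².
T₆₀ = 0.161 × 522 / 238.06 = 0.353 s.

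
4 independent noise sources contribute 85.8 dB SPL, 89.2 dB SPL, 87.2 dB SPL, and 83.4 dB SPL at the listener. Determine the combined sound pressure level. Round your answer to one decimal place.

For uncorrelated sources the intensities add, so convert each level to linear form, sum, and take 10·log₁₀ of the total.
Σ 10^(L/10) = 10^(85.8/10) + 10^(89.2/10) + 10^(87.2/10) + 10^(83.4/10) = 1.956e+09.
L_total = 10·log₁₀(1.956e+09) = 92.91 dB SPL.

92.9 dB SPL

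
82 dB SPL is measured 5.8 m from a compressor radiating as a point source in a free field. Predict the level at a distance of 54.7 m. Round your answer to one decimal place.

62.5 dB SPL

Point-source attenuation: ΔL = 20·log₁₀(r₂/r₁) = 20·log₁₀(54.7/5.8) = 19.491 dB.
L₂ = 82 − 20·log₁₀(54.7/5.8) = 82 − 19.491 = 62.51 dB SPL.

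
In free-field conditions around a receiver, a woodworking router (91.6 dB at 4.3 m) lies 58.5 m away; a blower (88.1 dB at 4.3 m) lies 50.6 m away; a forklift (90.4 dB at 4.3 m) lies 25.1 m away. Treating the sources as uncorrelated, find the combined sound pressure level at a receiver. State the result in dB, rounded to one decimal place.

76.5 dB

Propagate each source to the receiver with L = L_ref − 20·log₁₀(r/r_ref), then add intensities.
woodworking router: 91.6 − 20·log₁₀(58.5/4.3) = 91.6 − 22.67 = 68.93 dB.
blower: 88.1 − 20·log₁₀(50.6/4.3) = 88.1 − 21.41 = 66.69 dB.
forklift: 90.4 − 20·log₁₀(25.1/4.3) = 90.4 − 15.32 = 75.08 dB.
Σ 10^(L/10) = 4.465e+07 → L_total = 10·log₁₀(4.465e+07) = 76.50 dB.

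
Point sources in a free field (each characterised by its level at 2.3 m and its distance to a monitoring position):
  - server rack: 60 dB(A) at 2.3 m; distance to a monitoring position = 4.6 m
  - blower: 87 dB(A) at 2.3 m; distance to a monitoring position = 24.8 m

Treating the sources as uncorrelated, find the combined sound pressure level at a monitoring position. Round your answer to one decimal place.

66.6 dB(A)

Propagate each source to the receiver with L = L_ref − 20·log₁₀(r/r_ref), then add intensities.
server rack: 60 − 20·log₁₀(4.6/2.3) = 60 − 6.02 = 53.98 dB(A).
blower: 87 − 20·log₁₀(24.8/2.3) = 87 − 20.65 = 66.35 dB(A).
Σ 10^(L/10) = 4.561e+06 → L_total = 10·log₁₀(4.561e+06) = 66.59 dB(A).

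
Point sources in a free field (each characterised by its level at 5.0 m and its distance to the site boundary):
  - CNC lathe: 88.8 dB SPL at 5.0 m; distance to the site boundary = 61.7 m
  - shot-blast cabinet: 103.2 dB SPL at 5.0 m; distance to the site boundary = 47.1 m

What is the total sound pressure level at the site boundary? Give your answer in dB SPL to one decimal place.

Apply inverse-square spreading to bring every level to the receiver, then sum 10^(L/10).
CNC lathe: 88.8 − 20·log₁₀(61.7/5.0) = 88.8 − 21.83 = 66.97 dB SPL.
shot-blast cabinet: 103.2 − 20·log₁₀(47.1/5.0) = 103.2 − 19.48 = 83.72 dB SPL.
Σ 10^(L/10) = 2.404e+08 → L_total = 10·log₁₀(2.404e+08) = 83.81 dB SPL.

83.8 dB SPL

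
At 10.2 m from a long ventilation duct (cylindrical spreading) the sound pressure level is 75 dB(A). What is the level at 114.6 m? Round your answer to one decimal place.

Line-source attenuation: ΔL = 10·log₁₀(r₂/r₁) = 10·log₁₀(114.6/10.2) = 10.506 dB.
L₂ = 75 − 10·log₁₀(114.6/10.2) = 75 − 10.506 = 64.49 dB(A).

64.5 dB(A)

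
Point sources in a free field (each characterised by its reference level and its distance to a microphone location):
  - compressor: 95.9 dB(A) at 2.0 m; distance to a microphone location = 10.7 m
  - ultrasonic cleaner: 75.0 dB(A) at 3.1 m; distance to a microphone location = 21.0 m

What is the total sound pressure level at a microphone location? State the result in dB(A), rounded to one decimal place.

81.4 dB(A)

Apply inverse-square spreading to bring every level to the receiver, then sum 10^(L/10).
compressor: 95.9 − 20·log₁₀(10.7/2.0) = 95.9 − 14.57 = 81.33 dB(A).
ultrasonic cleaner: 75.0 − 20·log₁₀(21.0/3.1) = 75.0 − 16.62 = 58.38 dB(A).
Σ 10^(L/10) = 1.366e+08 → L_total = 10·log₁₀(1.366e+08) = 81.35 dB(A).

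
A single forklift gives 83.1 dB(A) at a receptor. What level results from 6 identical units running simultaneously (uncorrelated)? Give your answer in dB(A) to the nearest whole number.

91 dB(A)

L_total = L₁ + 10·log₁₀ N for N identical incoherent sources.
L_total = 83.1 + 10·log₁₀(6) = 83.1 + 7.782 = 90.88 dB(A).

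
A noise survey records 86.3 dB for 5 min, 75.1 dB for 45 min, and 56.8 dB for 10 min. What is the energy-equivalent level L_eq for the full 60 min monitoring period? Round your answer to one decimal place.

77.8 dB

L_eq = 10·log₁₀[(1/T)·Σ tᵢ·10^(Lᵢ/10)] with T = 60 min.
Σ tᵢ·10^(Lᵢ/10) = 5·10^(86.3/10) + 45·10^(75.1/10) + 10·10^(56.8/10) = 3.594e+09.
L_eq = 10·log₁₀(3.594e+09/60) = 77.77 dB.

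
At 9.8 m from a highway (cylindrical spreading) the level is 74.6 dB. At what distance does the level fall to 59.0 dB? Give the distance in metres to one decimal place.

Line-source spreading drops the level by 10·log₁₀(r₂/r₁); inverting, r₂/r₁ = 10^(ΔL/10).
r₂ = 9.8·10^((74.6−59.0)/10) = 9.8·10^(15.6/10) = 355.82 m.

355.8 m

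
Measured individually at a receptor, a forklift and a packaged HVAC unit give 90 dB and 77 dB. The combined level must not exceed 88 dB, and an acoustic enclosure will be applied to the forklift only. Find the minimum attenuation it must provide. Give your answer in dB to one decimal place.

2.4 dB

Everything except the forklift sums to 10^(77/10) = 5.012e+07 in linear terms, 77.00 dB.
The limit corresponds to 10^(88/10) = 6.310e+08; subtracting the fixed part leaves 5.808e+08 for the forklift, i.e. 87.64 dB.
Required insertion loss = 90 − 87.64 = 2.36 dB.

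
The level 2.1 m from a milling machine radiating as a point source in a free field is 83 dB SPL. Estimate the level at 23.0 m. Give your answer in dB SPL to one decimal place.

Spherical spreading from a point source gives a 20·log₁₀(r₂/r₁) drop.
L₂ = 83 − 20·log₁₀(23.0/2.1) = 83 − 20.790 = 62.21 dB SPL.

62.2 dB SPL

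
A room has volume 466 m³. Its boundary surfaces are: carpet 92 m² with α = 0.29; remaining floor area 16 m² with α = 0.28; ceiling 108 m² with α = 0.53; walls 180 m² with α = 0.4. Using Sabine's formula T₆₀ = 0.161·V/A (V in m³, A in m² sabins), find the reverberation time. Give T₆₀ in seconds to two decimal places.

0.47 s

Summing Sᵢαᵢ: 92·0.29 + 16·0.28 + 108·0.53 + 180·0.4 = 160.40 m².
T₆₀ = 0.161·V/A = 0.161·466/160.40 = 0.468 s.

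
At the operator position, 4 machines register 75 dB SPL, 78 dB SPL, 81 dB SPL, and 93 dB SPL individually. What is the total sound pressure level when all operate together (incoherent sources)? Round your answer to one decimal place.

93.5 dB SPL

For uncorrelated sources the intensities add, so convert each level to linear form, sum, and take 10·log₁₀ of the total.
Σ 10^(L/10) = 10^(75/10) + 10^(78/10) + 10^(81/10) + 10^(93/10) = 2.216e+09.
L_total = 10·log₁₀(2.216e+09) = 93.46 dB SPL.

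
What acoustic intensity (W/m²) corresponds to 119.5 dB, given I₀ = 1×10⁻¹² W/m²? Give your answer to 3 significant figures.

0.891 W/m²

L = 10·log₁₀(I/I₀) ⇒ I = I₀·10^(L/10) = 10⁻¹² × 10^11.95.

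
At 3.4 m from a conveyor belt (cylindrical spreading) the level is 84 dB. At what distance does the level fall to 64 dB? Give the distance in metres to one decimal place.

For a line source L₁ − L₂ = 10·log₁₀(r₂/r₁), so r₂ = r₁·10^((L₁−L₂)/10).
r₂ = 3.4·10^((84−64)/10) = 3.4·10^(20.0/10) = 340.00 m.

340.0 m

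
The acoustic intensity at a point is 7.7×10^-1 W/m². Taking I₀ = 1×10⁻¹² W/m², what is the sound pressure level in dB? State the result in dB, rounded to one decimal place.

Dividing by I₀ shifts the exponent by 12: I/I₀ = 7.7×10^11.
L = 10·(0.8865 + 11) = 118.86 dB.

118.9 dB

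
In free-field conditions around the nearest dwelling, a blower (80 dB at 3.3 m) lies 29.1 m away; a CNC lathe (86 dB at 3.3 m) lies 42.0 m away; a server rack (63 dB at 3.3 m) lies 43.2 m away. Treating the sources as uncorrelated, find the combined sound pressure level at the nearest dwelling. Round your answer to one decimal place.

65.7 dB

Propagate each source to the receiver with L = L_ref − 20·log₁₀(r/r_ref), then add intensities.
blower: 80 − 20·log₁₀(29.1/3.3) = 80 − 18.91 = 61.09 dB.
CNC lathe: 86 − 20·log₁₀(42.0/3.3) = 86 − 22.09 = 63.91 dB.
server rack: 63 − 20·log₁₀(43.2/3.3) = 63 − 22.34 = 40.66 dB.
Σ 10^(L/10) = 3.755e+06 → L_total = 10·log₁₀(3.755e+06) = 65.75 dB.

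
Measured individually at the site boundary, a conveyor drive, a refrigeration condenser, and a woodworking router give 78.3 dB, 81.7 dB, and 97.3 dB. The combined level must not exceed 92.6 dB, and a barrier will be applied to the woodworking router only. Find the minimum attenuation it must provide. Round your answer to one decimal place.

Fixed contribution from the other sources: Σ 10^(L/10) = 10^(78.3/10) + 10^(81.7/10) = 2.155e+08 (83.33 dB).
The limit corresponds to 10^(92.6/10) = 1.820e+09; subtracting the fixed part leaves 1.604e+09 for the woodworking router, i.e. 92.05 dB.
Required insertion loss = 97.3 − 92.05 = 5.25 dB.

5.2 dB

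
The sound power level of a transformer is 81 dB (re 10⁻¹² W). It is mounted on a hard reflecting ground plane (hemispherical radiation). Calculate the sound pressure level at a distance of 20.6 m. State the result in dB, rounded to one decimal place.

Free-field hemispherical radiation: L_p = L_w − 10·log₁₀(2π·r²), r = 20.6 m.
2π·r² = 2666 m², 10·log₁₀ of that is 34.259 dB.
L_p = 81 − 34.259 = 46.74 dB.

46.7 dB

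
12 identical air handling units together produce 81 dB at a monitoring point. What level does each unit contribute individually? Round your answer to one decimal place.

70.2 dB

12 equal contributions raise the level by 10·log₁₀ 12 = 10.792 dB, so each unit alone gives 81 − 10.792.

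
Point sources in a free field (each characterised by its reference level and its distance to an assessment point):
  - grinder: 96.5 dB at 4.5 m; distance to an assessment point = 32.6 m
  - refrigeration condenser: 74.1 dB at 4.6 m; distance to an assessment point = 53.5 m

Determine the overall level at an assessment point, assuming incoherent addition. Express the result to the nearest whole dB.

Apply inverse-square spreading to bring every level to the receiver, then sum 10^(L/10).
grinder: 96.5 − 20·log₁₀(32.6/4.5) = 96.5 − 17.20 = 79.30 dB.
refrigeration condenser: 74.1 − 20·log₁₀(53.5/4.6) = 74.1 − 21.31 = 52.79 dB.
Σ 10^(L/10) = 8.530e+07 → L_total = 10·log₁₀(8.530e+07) = 79.31 dB.

79 dB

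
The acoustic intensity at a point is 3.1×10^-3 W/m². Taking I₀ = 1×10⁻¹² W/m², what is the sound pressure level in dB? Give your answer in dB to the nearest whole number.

95 dB

Dividing by I₀ shifts the exponent by 12: I/I₀ = 3.1×10^9.
L = 10·(0.4914 + 9) = 94.91 dB.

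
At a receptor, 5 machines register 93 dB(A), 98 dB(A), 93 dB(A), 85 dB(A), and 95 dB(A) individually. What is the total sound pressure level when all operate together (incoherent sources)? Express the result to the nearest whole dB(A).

For uncorrelated sources the intensities add, so convert each level to linear form, sum, and take 10·log₁₀ of the total.
Σ 10^(L/10) = 10^(93/10) + 10^(98/10) + 10^(93/10) + 10^(85/10) + 10^(95/10) = 1.378e+10.
L_total = 10·log₁₀(1.378e+10) = 101.39 dB(A).

101 dB(A)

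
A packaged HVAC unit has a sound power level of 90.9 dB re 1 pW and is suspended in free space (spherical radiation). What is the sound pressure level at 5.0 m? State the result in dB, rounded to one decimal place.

The power spreads over a sphere of area 4π·r², so L_p = L_w − 10·log₁₀(4π·r²).
4π·r² = 314.2 m², 10·log₁₀ of that is 24.971 dB.
L_p = 90.9 − 24.971 = 65.93 dB.

65.9 dB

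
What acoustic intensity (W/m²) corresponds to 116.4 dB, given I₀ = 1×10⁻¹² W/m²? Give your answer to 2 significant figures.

0.44 W/m²

I = I₀·10^(L/10) = 10⁻¹² × 10^(116.4/10) = 10^(-0.360).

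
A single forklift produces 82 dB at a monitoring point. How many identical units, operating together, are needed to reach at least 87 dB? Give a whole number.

4

Need L₁ + 10·log₁₀ N ≥ 87, i.e. log₁₀ N ≥ 0.50.
N ≥ 10^(5.0/10) = 3.162, so N = 4.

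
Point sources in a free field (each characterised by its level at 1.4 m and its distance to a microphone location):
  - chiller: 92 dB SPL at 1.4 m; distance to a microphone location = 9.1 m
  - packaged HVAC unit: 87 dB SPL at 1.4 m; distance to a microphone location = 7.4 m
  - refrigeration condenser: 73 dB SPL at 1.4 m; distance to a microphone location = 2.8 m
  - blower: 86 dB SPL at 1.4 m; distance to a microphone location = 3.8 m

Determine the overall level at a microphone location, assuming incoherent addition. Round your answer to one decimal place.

First find each source's level at the receiver (point-source: −20·log₁₀(r/r_ref)), then combine on an intensity basis.
chiller: 92 − 20·log₁₀(9.1/1.4) = 92 − 16.26 = 75.74 dB SPL.
packaged HVAC unit: 87 − 20·log₁₀(7.4/1.4) = 87 − 14.46 = 72.54 dB SPL.
refrigeration condenser: 73 − 20·log₁₀(2.8/1.4) = 73 − 6.02 = 66.98 dB SPL.
blower: 86 − 20·log₁₀(3.8/1.4) = 86 − 8.67 = 77.33 dB SPL.
Σ 10^(L/10) = 1.145e+08 → L_total = 10·log₁₀(1.145e+08) = 80.59 dB SPL.

80.6 dB SPL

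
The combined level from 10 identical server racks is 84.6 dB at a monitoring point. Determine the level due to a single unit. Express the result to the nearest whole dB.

75 dB

10 equal contributions raise the level by 10·log₁₀ 10 = 10.000 dB, so each unit alone gives 84.6 − 10.000.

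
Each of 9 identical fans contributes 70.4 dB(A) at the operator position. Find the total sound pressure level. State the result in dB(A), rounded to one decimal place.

79.9 dB(A)

N identical incoherent sources raise the level by 10·log₁₀ N.
L_total = 70.4 + 10·log₁₀(9) = 70.4 + 9.542 = 79.94 dB(A).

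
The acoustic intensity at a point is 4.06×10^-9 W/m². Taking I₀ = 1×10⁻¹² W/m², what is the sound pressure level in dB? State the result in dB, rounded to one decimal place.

L = 10·log₁₀(I/I₀) = 10·log₁₀(4.06×10^-9/10⁻¹²) = 10·log₁₀(4.06×10^3).
L = 10·(0.6085 + 3) = 36.09 dB.

36.1 dB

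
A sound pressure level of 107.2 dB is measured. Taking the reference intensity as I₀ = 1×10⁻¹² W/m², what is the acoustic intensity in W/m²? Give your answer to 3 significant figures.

I/I₀ = 10^(107.2/10) = 5.248e+10, so I = 5.248e+10 × 10⁻¹² W/m².

0.0525 W/m²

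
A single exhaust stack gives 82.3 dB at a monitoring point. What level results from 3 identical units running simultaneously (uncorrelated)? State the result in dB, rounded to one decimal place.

87.1 dB

With 3 equal, uncorrelated contributions the intensity is 3× that of one unit, giving a rise of 10·log₁₀ 3.
L_total = 82.3 + 10·log₁₀(3) = 82.3 + 4.771 = 87.07 dB.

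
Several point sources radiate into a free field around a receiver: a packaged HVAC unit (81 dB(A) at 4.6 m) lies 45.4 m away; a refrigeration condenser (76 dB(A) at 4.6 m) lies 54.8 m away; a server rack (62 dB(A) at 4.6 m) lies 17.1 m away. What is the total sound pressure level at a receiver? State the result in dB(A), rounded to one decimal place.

62.3 dB(A)

Apply inverse-square spreading to bring every level to the receiver, then sum 10^(L/10).
packaged HVAC unit: 81 − 20·log₁₀(45.4/4.6) = 81 − 19.89 = 61.11 dB(A).
refrigeration condenser: 76 − 20·log₁₀(54.8/4.6) = 76 − 21.52 = 54.48 dB(A).
server rack: 62 − 20·log₁₀(17.1/4.6) = 62 − 11.40 = 50.60 dB(A).
Σ 10^(L/10) = 1.688e+06 → L_total = 10·log₁₀(1.688e+06) = 62.27 dB(A).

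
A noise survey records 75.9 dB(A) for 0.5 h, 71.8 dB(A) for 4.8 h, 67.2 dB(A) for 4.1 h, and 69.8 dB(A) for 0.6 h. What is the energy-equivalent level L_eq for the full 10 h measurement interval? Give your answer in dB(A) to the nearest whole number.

71 dB(A)

The energy average is taken in the linear domain: L_eq = 10·log₁₀[(Σ tᵢ·10^(Lᵢ/10))/T], T = 10 h.
Σ tᵢ·10^(Lᵢ/10) = 0.5·10^(75.9/10) + 4.8·10^(71.8/10) + 4.1·10^(67.2/10) + 0.6·10^(69.8/10) = 1.194e+08.
L_eq = 10·log₁₀(1.194e+08/10) = 70.77 dB(A).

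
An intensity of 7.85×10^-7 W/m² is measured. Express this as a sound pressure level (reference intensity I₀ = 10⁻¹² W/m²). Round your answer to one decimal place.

58.9 dB

Dividing by I₀ shifts the exponent by 12: I/I₀ = 7.85×10^5.
L = 10·(0.8949 + 5) = 58.95 dB.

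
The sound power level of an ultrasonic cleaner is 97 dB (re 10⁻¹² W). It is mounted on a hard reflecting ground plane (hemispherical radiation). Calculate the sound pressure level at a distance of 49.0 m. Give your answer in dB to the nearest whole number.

55 dB

The power spreads over a hemisphere of area 2π·r², so L_p = L_w − 10·log₁₀(2π·r²).
2π·r² = 1.509e+04 m², 10·log₁₀ of that is 41.786 dB.
L_p = 97 − 41.786 = 55.21 dB.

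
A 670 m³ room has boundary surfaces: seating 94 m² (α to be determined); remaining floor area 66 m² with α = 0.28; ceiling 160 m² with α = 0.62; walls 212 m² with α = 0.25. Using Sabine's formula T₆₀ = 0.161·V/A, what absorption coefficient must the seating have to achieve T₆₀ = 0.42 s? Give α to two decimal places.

0.92

Required total absorption A = 0.161·670/0.42 = 256.83 m².
Absorption from the other surfaces = 66·0.28 + 160·0.62 + 212·0.25 = 170.68 m², so the seating must supply 86.15 m² over 94 m².
α = 86.15/94 = 0.917.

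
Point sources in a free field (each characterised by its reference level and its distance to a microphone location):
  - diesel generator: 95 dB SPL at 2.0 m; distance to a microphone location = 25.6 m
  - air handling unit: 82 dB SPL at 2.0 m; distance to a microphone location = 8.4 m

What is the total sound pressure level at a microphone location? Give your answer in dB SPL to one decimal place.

74.5 dB SPL

Apply inverse-square spreading to bring every level to the receiver, then sum 10^(L/10).
diesel generator: 95 − 20·log₁₀(25.6/2.0) = 95 − 22.14 = 72.86 dB SPL.
air handling unit: 82 − 20·log₁₀(8.4/2.0) = 82 − 12.46 = 69.54 dB SPL.
Σ 10^(L/10) = 2.829e+07 → L_total = 10·log₁₀(2.829e+07) = 74.52 dB SPL.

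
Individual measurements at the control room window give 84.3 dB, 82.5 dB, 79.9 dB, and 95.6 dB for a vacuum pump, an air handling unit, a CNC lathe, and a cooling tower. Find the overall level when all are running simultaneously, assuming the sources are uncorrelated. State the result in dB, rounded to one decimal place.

For uncorrelated sources the intensities add, so convert each level to linear form, sum, and take 10·log₁₀ of the total.
Σ 10^(L/10) = 10^(84.3/10) + 10^(82.5/10) + 10^(79.9/10) + 10^(95.6/10) = 4.175e+09.
L_total = 10·log₁₀(4.175e+09) = 96.21 dB.

96.2 dB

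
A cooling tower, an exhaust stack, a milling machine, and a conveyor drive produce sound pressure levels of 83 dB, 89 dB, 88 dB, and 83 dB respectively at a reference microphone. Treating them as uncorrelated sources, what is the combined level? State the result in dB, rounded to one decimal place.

Incoherent sources combine by intensity addition: L_total = 10·log₁₀(Σ 10^(L_i/10)).
Σ 10^(L/10) = 10^(83/10) + 10^(89/10) + 10^(88/10) + 10^(83/10) = 1.824e+09.
L_total = 10·log₁₀(1.824e+09) = 92.61 dB.

92.6 dB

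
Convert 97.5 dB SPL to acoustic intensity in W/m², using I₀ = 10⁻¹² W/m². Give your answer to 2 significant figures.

0.0056 W/m²

I = I₀·10^(L/10) = 10⁻¹² × 10^(97.5/10) = 10^(-2.250).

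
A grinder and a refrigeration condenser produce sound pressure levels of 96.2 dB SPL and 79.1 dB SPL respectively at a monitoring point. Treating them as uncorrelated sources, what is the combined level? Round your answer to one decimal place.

Incoherent sources combine by intensity addition: L_total = 10·log₁₀(Σ 10^(L_i/10)).
Σ 10^(L/10) = 10^(96.2/10) + 10^(79.1/10) = 4.250e+09.
L_total = 10·log₁₀(4.250e+09) = 96.28 dB SPL.

96.3 dB SPL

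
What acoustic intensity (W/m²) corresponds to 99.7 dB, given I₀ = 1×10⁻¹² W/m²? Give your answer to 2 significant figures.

0.0093 W/m²

I/I₀ = 10^(99.7/10) = 9.333e+09, so I = 9.333e+09 × 10⁻¹² W/m².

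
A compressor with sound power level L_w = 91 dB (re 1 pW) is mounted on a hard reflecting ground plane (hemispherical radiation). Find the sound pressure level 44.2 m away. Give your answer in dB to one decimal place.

50.1 dB

Free-field hemispherical radiation: L_p = L_w − 10·log₁₀(2π·r²), r = 44.2 m.
2π·r² = 1.228e+04 m², 10·log₁₀ of that is 40.890 dB.
L_p = 91 − 40.890 = 50.11 dB.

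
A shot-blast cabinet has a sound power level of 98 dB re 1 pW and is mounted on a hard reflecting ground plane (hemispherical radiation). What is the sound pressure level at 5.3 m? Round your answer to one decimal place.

75.5 dB

L_p = L_w − 10·log₁₀(2π·r²) with r = 5.3 m.
2π·r² = 176.5 m², 10·log₁₀ of that is 22.467 dB.
L_p = 98 − 22.467 = 75.53 dB.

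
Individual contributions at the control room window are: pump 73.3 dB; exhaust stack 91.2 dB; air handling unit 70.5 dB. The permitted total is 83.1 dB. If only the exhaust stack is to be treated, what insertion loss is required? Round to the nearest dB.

9 dB

Everything except the exhaust stack sums to 10^(73.3/10) + 10^(70.5/10) = 3.260e+07 in linear terms, 75.13 dB.
The limit corresponds to 10^(83.1/10) = 2.042e+08; subtracting the fixed part leaves 1.716e+08 for the exhaust stack, i.e. 82.34 dB.
So the exhaust stack must be reduced from 91.2 to 82.34 dB: IL = 8.86 dB.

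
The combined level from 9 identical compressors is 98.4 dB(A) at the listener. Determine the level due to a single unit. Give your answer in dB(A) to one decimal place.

88.9 dB(A)

For N identical incoherent sources L_total = L₁ + 10·log₁₀ N, so L₁ = 98.4 − 10·log₁₀(9) = 98.4 − 9.542.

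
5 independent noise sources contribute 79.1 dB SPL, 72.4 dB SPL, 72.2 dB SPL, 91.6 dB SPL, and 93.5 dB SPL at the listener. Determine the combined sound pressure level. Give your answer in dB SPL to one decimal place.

Incoherent sources combine by intensity addition: L_total = 10·log₁₀(Σ 10^(L_i/10)).
Σ 10^(L/10) = 10^(79.1/10) + 10^(72.4/10) + 10^(72.2/10) + 10^(91.6/10) + 10^(93.5/10) = 3.799e+09.
L_total = 10·log₁₀(3.799e+09) = 95.80 dB SPL.

95.8 dB SPL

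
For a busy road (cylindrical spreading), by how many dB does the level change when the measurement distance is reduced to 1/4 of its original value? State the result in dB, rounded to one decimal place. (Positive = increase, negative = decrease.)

Line-source spreading: ΔL = −10·log₁₀(r₂/r₁).
ΔL = −10·log₁₀(0.25) = +6.02 dB.

+6.0 dB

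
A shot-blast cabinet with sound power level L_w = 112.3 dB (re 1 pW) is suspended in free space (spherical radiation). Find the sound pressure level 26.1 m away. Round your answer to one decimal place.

73.0 dB

Free-field spherical radiation: L_p = L_w − 10·log₁₀(4π·r²), r = 26.1 m.
4π·r² = 8560 m², 10·log₁₀ of that is 39.325 dB.
L_p = 112.3 − 39.325 = 72.98 dB.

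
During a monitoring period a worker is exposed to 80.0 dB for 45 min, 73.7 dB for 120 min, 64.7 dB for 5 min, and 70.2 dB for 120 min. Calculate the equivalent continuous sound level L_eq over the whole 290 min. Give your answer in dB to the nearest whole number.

Weight each interval's intensity by its duration and average over T = 290 min:
Σ tᵢ·10^(Lᵢ/10) = 45·10^(80.0/10) + 120·10^(73.7/10) + 5·10^(64.7/10) + 120·10^(70.2/10) = 8.584e+09.
L_eq = 10·log₁₀(8.584e+09/290) = 74.71 dB.

75 dB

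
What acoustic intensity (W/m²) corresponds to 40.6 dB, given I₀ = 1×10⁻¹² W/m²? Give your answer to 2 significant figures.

1.1e-08 W/m²

I/I₀ = 10^(40.6/10) = 1.148e+04, so I = 1.148e+04 × 10⁻¹² W/m².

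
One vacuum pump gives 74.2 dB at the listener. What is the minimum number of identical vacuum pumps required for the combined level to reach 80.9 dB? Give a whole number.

Need L₁ + 10·log₁₀ N ≥ 80.9, i.e. log₁₀ N ≥ 0.67.
N ≥ 10^(6.7/10) = 4.677, so N = 5.

5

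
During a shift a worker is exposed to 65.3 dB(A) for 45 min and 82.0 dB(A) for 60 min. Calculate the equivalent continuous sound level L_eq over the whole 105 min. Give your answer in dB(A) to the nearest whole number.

80 dB(A)

L_eq = 10·log₁₀[(1/T)·Σ tᵢ·10^(Lᵢ/10)] with T = 105 min.
Σ tᵢ·10^(Lᵢ/10) = 45·10^(65.3/10) + 60·10^(82.0/10) = 9.662e+09.
L_eq = 10·log₁₀(9.662e+09/105) = 79.64 dB(A).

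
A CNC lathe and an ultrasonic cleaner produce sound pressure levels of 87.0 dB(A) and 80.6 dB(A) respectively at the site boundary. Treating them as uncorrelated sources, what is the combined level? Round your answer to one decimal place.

87.9 dB(A)

Incoherent sources combine by intensity addition: L_total = 10·log₁₀(Σ 10^(L_i/10)).
Σ 10^(L/10) = 10^(87.0/10) + 10^(80.6/10) = 6.160e+08.
L_total = 10·log₁₀(6.160e+08) = 87.90 dB(A).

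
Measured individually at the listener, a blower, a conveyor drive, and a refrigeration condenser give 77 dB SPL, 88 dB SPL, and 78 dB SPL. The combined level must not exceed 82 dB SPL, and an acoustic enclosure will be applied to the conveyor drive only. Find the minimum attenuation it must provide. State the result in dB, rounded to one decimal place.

The untreated sources together contribute 10^(77/10) + 10^(78/10) = 1.132e+08, i.e. 80.54 dB SPL.
To meet 82 dB SPL overall, the treated conveyor drive may contribute at most 10^(82/10) − 1.132e+08 = 4.527e+07, i.e. 76.56 dB SPL.
Required insertion loss = 88 − 76.56 = 11.44 dB.

11.4 dB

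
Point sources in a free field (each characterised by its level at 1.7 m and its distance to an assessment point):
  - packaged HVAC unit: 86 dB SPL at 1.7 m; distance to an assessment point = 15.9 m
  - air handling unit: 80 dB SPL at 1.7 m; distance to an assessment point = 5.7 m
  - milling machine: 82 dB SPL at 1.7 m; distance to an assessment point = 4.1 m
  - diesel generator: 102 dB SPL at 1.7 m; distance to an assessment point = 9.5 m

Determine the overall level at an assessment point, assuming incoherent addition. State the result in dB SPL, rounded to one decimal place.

87.4 dB SPL

Apply inverse-square spreading to bring every level to the receiver, then sum 10^(L/10).
packaged HVAC unit: 86 − 20·log₁₀(15.9/1.7) = 86 − 19.42 = 66.58 dB SPL.
air handling unit: 80 − 20·log₁₀(5.7/1.7) = 80 − 10.51 = 69.49 dB SPL.
milling machine: 82 − 20·log₁₀(4.1/1.7) = 82 − 7.65 = 74.35 dB SPL.
diesel generator: 102 − 20·log₁₀(9.5/1.7) = 102 − 14.95 = 87.05 dB SPL.
Σ 10^(L/10) = 5.482e+08 → L_total = 10·log₁₀(5.482e+08) = 87.39 dB SPL.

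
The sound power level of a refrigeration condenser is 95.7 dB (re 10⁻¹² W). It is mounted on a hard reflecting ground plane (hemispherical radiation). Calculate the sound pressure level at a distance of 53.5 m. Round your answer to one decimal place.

53.2 dB

L_p = L_w − 10·log₁₀(2π·r²) with r = 53.5 m.
2π·r² = 1.798e+04 m², 10·log₁₀ of that is 42.549 dB.
L_p = 95.7 − 42.549 = 53.15 dB.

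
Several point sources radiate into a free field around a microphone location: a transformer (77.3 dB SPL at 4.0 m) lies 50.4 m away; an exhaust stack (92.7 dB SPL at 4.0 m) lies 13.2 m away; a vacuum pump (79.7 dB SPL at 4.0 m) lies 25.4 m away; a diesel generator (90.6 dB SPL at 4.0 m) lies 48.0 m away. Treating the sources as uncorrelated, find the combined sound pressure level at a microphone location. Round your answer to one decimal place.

First find each source's level at the receiver (point-source: −20·log₁₀(r/r_ref)), then combine on an intensity basis.
transformer: 77.3 − 20·log₁₀(50.4/4.0) = 77.3 − 22.01 = 55.29 dB SPL.
exhaust stack: 92.7 − 20·log₁₀(13.2/4.0) = 92.7 − 10.37 = 82.33 dB SPL.
vacuum pump: 79.7 − 20·log₁₀(25.4/4.0) = 79.7 − 16.06 = 63.64 dB SPL.
diesel generator: 90.6 − 20·log₁₀(48.0/4.0) = 90.6 − 21.58 = 69.02 dB SPL.
Σ 10^(L/10) = 1.816e+08 → L_total = 10·log₁₀(1.816e+08) = 82.59 dB SPL.

82.6 dB SPL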